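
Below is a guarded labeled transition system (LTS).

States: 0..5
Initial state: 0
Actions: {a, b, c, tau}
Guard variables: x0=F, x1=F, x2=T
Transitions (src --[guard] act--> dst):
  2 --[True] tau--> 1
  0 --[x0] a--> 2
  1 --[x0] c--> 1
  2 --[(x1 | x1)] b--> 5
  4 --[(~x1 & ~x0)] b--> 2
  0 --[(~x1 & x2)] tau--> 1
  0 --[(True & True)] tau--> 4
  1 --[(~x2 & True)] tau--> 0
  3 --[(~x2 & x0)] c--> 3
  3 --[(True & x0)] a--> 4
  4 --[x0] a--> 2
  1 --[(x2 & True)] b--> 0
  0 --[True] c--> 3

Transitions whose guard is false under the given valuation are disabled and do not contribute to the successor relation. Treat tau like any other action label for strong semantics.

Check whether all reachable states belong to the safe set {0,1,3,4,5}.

Answer: INVARIANT VIOLATED at state 2

Trace:
Allowed set {0,1,3,4,5}
Reachable = {0,1,2,3,4}
  0: ok
  1: ok
  2: VIOLATES
  3: ok
  4: ok
witness against invariant: tau·b → 2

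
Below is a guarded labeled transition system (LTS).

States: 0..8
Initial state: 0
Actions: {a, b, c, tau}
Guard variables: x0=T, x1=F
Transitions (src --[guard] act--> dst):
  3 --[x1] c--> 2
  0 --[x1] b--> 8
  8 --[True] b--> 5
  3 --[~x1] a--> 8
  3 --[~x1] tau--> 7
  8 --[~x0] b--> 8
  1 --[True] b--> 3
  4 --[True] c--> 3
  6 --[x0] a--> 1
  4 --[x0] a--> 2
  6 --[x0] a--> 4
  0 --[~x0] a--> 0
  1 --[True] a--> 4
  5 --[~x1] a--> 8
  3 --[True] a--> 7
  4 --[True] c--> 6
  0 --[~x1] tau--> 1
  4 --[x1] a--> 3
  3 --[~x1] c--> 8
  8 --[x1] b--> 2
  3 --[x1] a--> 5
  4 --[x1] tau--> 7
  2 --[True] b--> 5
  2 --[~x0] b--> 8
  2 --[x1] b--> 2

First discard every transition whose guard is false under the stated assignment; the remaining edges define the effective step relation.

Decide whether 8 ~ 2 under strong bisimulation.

Bisimulation quotient by refinement:
  P[0] = {{0,1,2,3,4,5,6,7,8}}
  P[1] = {{0},{1},{2,8},{3},{4},{5,6},{7}}
  P[2] = {{0},{1},{2,8},{3},{4},{5},{6},{7}}
Fixed point at round 3; 8 class(es).
8∈{2,8}, 2∈{2,8}

Answer: BISIMILAR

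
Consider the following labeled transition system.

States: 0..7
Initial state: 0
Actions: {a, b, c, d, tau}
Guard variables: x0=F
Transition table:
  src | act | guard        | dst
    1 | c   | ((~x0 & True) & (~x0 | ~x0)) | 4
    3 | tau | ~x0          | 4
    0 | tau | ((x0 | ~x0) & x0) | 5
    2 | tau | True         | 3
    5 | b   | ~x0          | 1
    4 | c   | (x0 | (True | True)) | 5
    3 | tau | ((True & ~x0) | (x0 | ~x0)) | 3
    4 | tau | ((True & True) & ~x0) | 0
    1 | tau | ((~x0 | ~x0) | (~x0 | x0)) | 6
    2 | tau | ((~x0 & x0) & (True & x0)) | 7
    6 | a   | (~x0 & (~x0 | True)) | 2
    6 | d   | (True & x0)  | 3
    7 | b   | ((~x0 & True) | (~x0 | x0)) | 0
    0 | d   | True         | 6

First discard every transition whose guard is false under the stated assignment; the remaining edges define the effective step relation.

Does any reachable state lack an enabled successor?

Answer: DEADLOCK-FREE

Working:
Reachable = {0,1,2,3,4,5,6}
  0: d→6  [deg 1]
  1: c→4  tau→6  [deg 2]
  2: tau→3  [deg 1]
  3: tau→3  tau→4  [deg 2]
  4: c→5  tau→0  [deg 2]
  5: b→1  [deg 1]
  6: a→2  [deg 1]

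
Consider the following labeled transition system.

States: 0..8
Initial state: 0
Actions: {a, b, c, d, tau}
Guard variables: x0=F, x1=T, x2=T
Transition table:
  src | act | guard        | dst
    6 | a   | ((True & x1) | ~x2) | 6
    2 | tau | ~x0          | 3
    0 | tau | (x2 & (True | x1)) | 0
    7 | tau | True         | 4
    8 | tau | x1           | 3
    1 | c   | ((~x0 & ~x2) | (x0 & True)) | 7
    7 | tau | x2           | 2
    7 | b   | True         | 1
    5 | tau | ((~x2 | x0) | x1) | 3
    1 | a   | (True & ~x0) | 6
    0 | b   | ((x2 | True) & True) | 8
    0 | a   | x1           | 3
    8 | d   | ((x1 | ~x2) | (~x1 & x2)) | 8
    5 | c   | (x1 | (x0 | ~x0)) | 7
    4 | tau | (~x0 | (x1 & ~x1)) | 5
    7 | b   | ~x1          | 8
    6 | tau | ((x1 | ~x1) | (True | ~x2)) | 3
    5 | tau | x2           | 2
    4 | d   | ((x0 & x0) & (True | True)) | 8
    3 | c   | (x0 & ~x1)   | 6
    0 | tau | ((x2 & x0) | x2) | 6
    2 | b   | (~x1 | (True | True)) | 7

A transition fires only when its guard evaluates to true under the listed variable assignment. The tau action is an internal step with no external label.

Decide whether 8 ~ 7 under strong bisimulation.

Bisimulation quotient by refinement:
  π0 = {{0,1,2,3,4,5,6,7,8}}
  π1 = {{0},{1},{2,7},{3},{4},{5},{6},{8}}
  π2 = {{0},{1},{2},{3},{4},{5},{6},{7},{8}}
9 equivalence class(es) (converged in 3)
class of 8: {8}; class of 7: {7}

Answer: NOT BISIMILAR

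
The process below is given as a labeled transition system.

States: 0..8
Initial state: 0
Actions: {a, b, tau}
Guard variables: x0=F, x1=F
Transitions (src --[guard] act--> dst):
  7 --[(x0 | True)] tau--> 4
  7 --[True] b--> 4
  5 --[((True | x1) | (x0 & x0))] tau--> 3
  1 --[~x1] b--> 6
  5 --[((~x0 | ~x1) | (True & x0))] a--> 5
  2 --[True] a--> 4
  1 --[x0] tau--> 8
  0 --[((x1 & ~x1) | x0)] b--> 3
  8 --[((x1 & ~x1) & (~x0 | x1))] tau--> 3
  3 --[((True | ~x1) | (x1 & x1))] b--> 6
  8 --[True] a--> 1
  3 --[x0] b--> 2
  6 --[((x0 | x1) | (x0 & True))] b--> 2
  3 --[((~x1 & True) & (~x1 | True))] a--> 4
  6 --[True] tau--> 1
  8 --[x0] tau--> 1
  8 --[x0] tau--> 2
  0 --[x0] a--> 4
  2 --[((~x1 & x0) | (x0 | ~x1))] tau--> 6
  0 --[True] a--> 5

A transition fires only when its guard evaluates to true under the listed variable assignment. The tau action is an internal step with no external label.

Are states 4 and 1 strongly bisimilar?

Refine partition for ~:
  round 0: {{0,1,2,3,4,5,6,7,8}}
  round 1: {{0,8},{1},{2,5},{3},{4},{6},{7}}
  round 2: {{0},{1},{2},{3},{4},{5},{6},{7},{8}}
Fixed point at round 3; 9 class(es).
[4]={4}  [1]={1}

Answer: NOT BISIMILAR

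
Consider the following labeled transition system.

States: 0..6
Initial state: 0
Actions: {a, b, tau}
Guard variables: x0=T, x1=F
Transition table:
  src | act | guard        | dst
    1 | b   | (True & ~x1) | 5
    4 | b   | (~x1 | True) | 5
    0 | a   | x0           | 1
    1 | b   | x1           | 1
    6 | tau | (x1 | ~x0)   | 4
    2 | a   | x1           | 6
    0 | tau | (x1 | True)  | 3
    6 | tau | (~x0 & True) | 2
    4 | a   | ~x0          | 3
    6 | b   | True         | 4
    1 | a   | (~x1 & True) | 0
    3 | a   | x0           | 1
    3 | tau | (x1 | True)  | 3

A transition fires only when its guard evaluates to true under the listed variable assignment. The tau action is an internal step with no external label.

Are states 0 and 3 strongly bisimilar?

Answer: BISIMILAR

Analysis:
Refine partition for ~:
  round 0: {{0,1,2,3,4,5,6}}
  round 1: {{0,3},{1},{2,5},{4,6}}
  round 2: {{0,3},{1},{2,5},{4},{6}}
Fixed point at round 3; 5 class(es).
class of 0: {0,3}; class of 3: {0,3}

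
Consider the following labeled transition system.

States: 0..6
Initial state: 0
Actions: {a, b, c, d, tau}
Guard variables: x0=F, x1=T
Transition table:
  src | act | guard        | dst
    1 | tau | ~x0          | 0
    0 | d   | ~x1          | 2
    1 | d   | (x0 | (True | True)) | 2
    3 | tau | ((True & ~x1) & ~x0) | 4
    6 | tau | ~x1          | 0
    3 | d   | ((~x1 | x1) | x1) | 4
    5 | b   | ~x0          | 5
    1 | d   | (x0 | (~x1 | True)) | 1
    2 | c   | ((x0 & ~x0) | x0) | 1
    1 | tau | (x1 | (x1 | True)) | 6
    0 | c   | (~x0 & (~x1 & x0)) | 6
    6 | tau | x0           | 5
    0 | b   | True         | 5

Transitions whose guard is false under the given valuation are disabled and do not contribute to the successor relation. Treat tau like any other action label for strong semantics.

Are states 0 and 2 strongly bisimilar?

Answer: NOT BISIMILAR

Trace:
Bisimulation quotient by refinement:
  round 0: {{0,1,2,3,4,5,6}}
  round 1: {{0,5},{1},{2,4,6},{3}}
4 equivalence class(es) (converged in 2)
0∈{0,5}, 2∈{2,4,6}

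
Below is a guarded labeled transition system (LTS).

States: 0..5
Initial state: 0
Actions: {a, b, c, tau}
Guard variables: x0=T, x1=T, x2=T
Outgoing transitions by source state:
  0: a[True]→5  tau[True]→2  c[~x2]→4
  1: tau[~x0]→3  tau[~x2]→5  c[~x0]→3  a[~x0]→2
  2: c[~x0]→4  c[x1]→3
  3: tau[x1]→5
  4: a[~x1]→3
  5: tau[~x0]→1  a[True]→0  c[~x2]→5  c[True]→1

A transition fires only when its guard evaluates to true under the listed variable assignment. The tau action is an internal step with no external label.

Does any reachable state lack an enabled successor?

Reachable = {0,1,2,3,5}
  0: a→5  tau→2  [2 out]
  1: ∅  [deadlock]
  2: c→3  [1 out]
  3: tau→5  [1 out]
  5: a→0  c→1  [2 out]
trace reaching 1: a·c

Answer: DEADLOCK at state 1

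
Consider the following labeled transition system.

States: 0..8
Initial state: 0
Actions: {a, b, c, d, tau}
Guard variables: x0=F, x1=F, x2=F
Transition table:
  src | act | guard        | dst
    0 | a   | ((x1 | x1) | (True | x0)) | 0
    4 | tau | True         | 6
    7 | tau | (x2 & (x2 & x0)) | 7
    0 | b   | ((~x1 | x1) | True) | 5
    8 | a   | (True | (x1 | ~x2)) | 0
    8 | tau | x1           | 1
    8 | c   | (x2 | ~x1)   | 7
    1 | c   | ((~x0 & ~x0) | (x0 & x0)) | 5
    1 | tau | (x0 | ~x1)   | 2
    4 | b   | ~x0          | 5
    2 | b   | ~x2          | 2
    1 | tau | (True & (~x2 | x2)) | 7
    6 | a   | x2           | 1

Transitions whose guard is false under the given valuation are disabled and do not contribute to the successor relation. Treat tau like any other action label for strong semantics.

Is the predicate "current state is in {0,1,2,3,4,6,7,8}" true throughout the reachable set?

Answer: INVARIANT VIOLATED at state 5

Trace:
Safe = {0,1,2,3,4,6,7,8}
R = {0,5}
  0: ok
  5: outside
reach 5 via b — violates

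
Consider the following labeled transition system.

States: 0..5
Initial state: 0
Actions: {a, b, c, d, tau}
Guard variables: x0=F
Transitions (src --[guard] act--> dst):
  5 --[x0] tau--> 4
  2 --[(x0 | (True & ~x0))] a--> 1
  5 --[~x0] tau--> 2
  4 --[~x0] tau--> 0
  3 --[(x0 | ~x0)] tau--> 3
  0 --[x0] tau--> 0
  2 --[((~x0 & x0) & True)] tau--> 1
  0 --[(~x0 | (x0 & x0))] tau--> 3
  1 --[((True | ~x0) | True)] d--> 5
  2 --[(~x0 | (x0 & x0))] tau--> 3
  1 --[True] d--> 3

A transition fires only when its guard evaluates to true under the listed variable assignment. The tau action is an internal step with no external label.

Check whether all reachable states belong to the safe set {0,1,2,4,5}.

Safe = {0,1,2,4,5}
R = {0,3}
  0: safe
  3: ✗ unsafe
witness against invariant: tau → 3

Answer: INVARIANT VIOLATED at state 3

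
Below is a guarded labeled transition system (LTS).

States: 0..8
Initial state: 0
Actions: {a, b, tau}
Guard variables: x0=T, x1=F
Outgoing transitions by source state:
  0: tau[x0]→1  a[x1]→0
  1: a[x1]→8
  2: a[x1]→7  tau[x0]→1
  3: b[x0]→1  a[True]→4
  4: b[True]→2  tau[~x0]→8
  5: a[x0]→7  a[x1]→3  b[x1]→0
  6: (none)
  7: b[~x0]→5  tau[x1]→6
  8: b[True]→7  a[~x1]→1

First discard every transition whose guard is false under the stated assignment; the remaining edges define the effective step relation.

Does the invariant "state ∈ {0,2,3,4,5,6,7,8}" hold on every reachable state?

Answer: INVARIANT VIOLATED at state 1

Working:
Allowed set {0,2,3,4,5,6,7,8}
Reachable = {0,1}
  0: safe
  1: ✗ unsafe
witness against invariant: tau → 1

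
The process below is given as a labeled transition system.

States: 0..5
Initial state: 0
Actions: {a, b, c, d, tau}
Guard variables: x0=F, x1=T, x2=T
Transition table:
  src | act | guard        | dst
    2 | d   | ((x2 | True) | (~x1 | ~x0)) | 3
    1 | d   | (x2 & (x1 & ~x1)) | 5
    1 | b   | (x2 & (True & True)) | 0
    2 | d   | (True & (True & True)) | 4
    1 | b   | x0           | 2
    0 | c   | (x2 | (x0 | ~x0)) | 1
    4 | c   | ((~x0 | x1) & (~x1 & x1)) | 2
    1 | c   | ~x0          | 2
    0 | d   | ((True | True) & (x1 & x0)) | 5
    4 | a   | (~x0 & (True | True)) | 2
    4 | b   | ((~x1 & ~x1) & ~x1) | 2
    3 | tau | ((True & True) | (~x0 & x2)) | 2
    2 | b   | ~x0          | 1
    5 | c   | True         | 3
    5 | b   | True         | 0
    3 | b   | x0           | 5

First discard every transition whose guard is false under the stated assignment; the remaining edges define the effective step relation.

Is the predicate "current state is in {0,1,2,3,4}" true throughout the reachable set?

Allowed set {0,1,2,3,4}
Reach set: {0,1,2,3,4}
  0: safe
  1: safe
  2: safe
  3: safe
  4: safe

Answer: INVARIANT HOLDS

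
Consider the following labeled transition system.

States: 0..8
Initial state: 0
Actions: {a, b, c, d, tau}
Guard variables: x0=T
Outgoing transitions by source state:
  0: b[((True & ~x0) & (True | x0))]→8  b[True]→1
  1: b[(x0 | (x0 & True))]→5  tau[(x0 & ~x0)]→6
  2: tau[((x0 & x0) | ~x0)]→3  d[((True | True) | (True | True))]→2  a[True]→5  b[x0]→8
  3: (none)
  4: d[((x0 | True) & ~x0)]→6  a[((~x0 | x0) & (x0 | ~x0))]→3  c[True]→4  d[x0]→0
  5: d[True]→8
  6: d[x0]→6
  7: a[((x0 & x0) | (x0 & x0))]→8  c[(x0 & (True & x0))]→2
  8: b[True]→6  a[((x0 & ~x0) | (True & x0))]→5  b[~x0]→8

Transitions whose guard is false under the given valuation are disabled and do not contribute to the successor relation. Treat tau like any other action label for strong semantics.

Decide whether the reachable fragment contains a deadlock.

Reachable = {0,1,5,6,8}
  0: b→1  [deg 1]
  1: b→5  [deg 1]
  5: d→8  [deg 1]
  6: d→6  [deg 1]
  8: a→5  b→6  [deg 2]

Answer: DEADLOCK-FREE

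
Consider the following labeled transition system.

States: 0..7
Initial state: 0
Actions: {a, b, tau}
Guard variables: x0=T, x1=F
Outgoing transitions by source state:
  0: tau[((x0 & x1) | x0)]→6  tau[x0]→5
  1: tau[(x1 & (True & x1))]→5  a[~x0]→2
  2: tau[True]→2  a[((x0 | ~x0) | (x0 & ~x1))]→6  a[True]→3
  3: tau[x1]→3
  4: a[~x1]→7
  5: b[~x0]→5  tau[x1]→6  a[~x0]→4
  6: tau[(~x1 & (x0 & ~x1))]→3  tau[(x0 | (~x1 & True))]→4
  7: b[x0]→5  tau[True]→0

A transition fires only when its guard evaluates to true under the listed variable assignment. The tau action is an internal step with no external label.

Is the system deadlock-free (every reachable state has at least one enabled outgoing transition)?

Answer: DEADLOCK at state 3

Working:
Reachable = {0,3,4,5,6,7}
  0: tau→5  tau→6  [deg 2]
  3: ∅  [deadlock]
  4: a→7  [deg 1]
  5: ∅  [deadlock]
  6: tau→3  tau→4  [deg 2]
  7: b→5  tau→0  [deg 2]
witness 3: tau·tau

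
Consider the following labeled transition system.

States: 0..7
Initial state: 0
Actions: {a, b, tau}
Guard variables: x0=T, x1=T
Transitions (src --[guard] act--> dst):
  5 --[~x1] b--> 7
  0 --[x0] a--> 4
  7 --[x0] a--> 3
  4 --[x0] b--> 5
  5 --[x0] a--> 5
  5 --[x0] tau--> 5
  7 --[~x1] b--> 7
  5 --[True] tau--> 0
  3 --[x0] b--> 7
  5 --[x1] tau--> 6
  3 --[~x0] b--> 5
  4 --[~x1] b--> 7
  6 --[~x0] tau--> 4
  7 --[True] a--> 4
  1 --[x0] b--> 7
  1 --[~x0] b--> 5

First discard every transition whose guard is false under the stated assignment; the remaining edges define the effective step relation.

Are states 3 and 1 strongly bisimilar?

Answer: BISIMILAR

Working:
Refine partition for ~:
  π0 = {{0,1,2,3,4,5,6,7}}
  π1 = {{0,7},{1,3,4},{2,6},{5}}
  π2 = {{0,7},{1,3},{2,6},{4},{5}}
  π3 = {{0},{1,3},{2,6},{4},{5},{7}}
Fixed point at round 4; 6 class(es).
class of 3: {1,3}; class of 1: {1,3}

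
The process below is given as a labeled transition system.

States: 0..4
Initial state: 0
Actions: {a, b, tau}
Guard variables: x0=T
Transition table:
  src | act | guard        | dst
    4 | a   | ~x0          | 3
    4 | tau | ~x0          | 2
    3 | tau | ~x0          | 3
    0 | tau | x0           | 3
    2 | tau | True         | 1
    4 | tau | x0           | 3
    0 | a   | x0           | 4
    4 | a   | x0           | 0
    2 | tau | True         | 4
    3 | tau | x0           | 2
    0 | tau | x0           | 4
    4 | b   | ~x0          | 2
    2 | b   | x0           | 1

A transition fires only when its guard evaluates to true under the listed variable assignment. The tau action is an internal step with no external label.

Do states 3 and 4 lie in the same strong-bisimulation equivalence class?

Answer: NOT BISIMILAR

Analysis:
Refine partition for ~:
  π0 = {{0,1,2,3,4}}
  π1 = {{0,4},{1},{2},{3}}
  π2 = {{0},{1},{2},{3},{4}}
stable after 3 split(s): 5 block(s)
class of 3: {3}; class of 4: {4}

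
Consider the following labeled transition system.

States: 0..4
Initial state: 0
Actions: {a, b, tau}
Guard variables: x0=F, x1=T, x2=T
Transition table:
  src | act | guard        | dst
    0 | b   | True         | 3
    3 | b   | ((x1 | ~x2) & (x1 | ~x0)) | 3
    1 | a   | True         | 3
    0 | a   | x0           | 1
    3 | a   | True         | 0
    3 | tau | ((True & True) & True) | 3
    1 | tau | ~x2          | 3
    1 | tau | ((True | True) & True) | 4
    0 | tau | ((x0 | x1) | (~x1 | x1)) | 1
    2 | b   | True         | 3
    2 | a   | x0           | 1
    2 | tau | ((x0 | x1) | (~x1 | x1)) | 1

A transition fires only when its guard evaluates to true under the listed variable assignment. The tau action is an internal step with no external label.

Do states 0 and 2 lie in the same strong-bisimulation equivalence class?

Refine partition for ~:
  π0 = {{0,1,2,3,4}}
  π1 = {{0,2},{1},{3},{4}}
stable after 2 split(s): 4 block(s)
[0]={0,2}  [2]={0,2}

Answer: BISIMILAR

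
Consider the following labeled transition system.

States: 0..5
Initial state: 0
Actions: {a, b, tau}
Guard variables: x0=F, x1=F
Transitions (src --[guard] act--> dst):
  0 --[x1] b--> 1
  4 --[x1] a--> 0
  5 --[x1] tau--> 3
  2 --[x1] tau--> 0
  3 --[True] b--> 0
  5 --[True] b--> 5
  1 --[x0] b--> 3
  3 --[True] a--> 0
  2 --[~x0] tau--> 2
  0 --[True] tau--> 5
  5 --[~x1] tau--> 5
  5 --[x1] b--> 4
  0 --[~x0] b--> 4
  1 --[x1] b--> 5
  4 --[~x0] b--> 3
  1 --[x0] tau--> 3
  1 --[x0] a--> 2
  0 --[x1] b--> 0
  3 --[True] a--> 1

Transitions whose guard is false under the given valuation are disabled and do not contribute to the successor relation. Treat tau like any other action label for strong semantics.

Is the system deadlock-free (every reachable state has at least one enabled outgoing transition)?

Answer: DEADLOCK at state 1

Trace:
R = {0,1,3,4,5}
  0: b→4  tau→5  [deg 2]
  1: ∅  [no exit]
  3: a→0  a→1  b→0  [deg 3]
  4: b→3  [deg 1]
  5: b→5  tau→5  [deg 2]
witness 1: b·b·a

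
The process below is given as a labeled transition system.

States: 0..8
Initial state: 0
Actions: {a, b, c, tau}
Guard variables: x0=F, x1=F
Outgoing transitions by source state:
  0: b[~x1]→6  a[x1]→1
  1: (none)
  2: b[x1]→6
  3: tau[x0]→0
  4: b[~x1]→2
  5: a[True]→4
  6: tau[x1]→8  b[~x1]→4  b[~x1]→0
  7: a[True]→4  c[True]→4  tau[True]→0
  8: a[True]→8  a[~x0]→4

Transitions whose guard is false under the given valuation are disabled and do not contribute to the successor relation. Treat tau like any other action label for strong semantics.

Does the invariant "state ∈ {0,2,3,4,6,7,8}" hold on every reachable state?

Safe = {0,2,3,4,6,7,8}
Reachable = {0,2,4,6}
  0: safe
  2: safe
  4: safe
  6: safe

Answer: INVARIANT HOLDS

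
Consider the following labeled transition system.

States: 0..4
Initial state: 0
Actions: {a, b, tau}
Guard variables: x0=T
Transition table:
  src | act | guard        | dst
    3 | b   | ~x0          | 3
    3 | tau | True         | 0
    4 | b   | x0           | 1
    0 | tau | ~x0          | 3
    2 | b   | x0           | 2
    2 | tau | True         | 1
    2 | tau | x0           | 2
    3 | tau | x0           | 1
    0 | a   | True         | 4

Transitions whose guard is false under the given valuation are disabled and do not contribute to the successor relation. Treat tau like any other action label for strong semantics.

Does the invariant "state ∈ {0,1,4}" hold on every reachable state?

Safe = {0,1,4}
Reachable = {0,1,4}
  0: ok
  1: ok
  4: ok

Answer: INVARIANT HOLDS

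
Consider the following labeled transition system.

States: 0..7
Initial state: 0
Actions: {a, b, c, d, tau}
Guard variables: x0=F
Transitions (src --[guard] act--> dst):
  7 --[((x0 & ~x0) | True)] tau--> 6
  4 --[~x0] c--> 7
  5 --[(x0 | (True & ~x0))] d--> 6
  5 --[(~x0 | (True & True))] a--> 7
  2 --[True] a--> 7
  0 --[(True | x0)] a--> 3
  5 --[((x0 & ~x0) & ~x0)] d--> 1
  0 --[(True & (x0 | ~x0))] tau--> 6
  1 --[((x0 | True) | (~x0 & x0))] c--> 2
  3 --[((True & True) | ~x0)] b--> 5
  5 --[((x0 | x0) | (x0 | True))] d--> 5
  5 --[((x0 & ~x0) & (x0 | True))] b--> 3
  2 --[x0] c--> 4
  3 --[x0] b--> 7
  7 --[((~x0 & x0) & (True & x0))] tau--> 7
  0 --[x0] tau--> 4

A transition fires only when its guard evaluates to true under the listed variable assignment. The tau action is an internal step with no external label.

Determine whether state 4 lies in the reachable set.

Guard filter leaves 10 enabled edge(s).
L0 = {0}
L1 = {3,6}  cumulative {0,3,6}
L2 = {5}  cumulative {0,3,5,6}
L3 = {7}  cumulative {0,3,5,6,7}
Reach set: {0,3,5,6,7}

Answer: UNREACHABLE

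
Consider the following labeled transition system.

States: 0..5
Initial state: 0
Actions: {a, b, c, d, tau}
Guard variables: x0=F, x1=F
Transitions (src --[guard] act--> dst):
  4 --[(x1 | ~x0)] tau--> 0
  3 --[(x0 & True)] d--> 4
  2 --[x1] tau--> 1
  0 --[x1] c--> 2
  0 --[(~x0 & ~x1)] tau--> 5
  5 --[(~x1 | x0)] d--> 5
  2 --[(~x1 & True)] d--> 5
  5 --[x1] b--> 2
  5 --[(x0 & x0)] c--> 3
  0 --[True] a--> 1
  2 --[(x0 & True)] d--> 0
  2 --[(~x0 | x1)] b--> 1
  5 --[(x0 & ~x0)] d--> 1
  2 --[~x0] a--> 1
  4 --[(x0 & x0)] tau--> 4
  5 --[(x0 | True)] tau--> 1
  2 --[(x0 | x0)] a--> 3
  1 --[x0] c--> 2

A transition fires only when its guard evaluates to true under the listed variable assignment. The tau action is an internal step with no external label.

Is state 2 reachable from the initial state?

Answer: UNREACHABLE

Trace:
8 transition(s) survive guard evaluation.
Layer 0: {0}
Layer 1: {1,5}  now seen {0,1,5}
Reachable = {0,1,5}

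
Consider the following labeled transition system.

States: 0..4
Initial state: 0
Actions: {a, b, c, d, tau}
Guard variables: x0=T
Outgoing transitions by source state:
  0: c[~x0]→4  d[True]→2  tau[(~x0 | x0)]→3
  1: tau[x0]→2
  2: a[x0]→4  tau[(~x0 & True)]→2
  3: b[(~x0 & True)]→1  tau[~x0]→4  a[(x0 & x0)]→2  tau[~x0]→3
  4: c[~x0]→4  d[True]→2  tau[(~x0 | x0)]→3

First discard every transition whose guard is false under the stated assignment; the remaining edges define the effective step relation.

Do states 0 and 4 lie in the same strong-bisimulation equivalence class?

Answer: BISIMILAR

Analysis:
Compute ~ classes (split until stable):
  P[0] = {{0,1,2,3,4}}
  P[1] = {{0,4},{1},{2,3}}
  P[2] = {{0,4},{1},{2},{3}}
stable after 3 split(s): 4 block(s)
[0]={0,4}  [4]={0,4}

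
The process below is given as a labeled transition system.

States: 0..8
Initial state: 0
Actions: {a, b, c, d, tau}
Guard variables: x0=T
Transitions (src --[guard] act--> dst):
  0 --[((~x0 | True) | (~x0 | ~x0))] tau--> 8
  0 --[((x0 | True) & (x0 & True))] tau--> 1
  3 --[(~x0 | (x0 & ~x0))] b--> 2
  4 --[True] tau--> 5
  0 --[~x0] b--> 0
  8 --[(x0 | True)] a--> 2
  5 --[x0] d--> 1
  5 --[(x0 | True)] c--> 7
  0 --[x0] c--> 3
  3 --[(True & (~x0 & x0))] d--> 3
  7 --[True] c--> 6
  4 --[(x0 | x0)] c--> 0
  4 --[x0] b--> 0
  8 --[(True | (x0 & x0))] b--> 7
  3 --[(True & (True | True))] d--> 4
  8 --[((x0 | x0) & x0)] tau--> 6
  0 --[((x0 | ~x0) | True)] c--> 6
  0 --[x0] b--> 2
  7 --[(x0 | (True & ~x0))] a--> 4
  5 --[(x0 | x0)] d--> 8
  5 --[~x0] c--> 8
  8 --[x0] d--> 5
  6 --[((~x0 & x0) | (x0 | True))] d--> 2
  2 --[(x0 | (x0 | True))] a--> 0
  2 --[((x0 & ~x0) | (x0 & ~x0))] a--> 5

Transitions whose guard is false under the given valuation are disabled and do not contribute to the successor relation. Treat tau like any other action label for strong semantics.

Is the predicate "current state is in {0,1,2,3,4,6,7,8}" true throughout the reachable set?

Answer: INVARIANT VIOLATED at state 5

Trace:
Allowed set {0,1,2,3,4,6,7,8}
Reachable = {0,1,2,3,4,5,6,7,8}
  0: ✓
  1: ✓
  2: ✓
  3: ✓
  4: ✓
  5: VIOLATES
  6: ✓
  7: ✓
  8: ✓
witness against invariant: tau·d → 5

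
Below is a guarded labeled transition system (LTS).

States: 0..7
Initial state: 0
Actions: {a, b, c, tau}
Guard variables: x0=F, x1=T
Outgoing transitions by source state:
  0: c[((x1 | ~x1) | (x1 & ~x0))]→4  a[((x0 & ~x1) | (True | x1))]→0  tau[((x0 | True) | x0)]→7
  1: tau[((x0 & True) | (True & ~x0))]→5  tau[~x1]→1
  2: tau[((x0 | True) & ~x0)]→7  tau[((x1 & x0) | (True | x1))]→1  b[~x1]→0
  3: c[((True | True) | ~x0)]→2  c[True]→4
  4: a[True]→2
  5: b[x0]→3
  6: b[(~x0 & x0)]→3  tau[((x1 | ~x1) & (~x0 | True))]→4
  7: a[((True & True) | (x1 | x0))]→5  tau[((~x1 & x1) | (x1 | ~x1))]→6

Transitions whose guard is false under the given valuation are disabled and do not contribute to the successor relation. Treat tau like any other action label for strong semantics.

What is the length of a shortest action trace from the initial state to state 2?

Layered search for 2:
  L0 = {0}
  L1 = {4,7}
  L2 = {2,5,6}
depth(2)=2, e.g. c·a

Answer: 2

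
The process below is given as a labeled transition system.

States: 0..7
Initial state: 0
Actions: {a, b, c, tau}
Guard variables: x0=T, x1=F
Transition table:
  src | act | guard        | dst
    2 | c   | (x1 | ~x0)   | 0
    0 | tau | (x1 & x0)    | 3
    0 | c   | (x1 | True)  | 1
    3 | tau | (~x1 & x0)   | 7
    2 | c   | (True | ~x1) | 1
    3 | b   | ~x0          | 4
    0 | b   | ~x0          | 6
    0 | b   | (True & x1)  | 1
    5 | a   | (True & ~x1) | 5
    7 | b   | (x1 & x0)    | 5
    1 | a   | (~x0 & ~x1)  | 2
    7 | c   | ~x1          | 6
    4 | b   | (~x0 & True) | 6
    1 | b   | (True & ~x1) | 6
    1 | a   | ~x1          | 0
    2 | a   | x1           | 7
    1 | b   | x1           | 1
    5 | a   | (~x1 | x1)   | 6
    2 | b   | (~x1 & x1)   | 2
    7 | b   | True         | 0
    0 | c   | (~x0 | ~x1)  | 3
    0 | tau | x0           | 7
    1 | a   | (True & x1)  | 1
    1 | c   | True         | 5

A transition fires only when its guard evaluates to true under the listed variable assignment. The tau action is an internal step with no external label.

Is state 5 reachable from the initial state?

After dropping false guards: 12 live edges.
L0 = {0}
L1 = {1,3,7}  total {0,1,3,7}
L2 = {5,6}  total {0,1,3,5,6,7}
Reachable = {0,1,3,5,6,7}
witness 5: c·c

Answer: REACHABLE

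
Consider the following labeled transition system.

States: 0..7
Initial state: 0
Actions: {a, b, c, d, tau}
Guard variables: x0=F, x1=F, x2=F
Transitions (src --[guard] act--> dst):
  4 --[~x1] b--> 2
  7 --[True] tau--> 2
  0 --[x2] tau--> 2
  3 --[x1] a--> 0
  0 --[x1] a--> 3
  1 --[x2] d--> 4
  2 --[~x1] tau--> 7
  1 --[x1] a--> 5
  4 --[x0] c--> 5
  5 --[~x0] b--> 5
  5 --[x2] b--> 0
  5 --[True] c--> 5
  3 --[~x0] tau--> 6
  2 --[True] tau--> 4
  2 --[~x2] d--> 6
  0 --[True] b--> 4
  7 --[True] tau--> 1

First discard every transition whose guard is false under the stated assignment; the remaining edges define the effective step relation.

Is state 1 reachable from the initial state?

Answer: REACHABLE

Trace:
Guard filter leaves 10 enabled edge(s).
Layer 0: {0}
Layer 1: {4}  total {0,4}
Layer 2: {2}  total {0,2,4}
Layer 3: {6,7}  total {0,2,4,6,7}
Layer 4: {1}  total {0,1,2,4,6,7}
R = {0,1,2,4,6,7}
Path to 1: b·b·tau·tau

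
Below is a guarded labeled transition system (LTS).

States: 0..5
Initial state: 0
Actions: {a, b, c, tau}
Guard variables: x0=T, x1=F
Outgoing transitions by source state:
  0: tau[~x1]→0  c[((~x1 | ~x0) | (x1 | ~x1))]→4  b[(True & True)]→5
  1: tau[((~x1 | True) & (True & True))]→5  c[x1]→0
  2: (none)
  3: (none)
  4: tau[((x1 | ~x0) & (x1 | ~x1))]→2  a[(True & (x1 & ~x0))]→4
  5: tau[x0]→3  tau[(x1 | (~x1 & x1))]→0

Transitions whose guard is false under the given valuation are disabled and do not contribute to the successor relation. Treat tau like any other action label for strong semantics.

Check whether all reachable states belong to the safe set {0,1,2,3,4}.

Answer: INVARIANT VIOLATED at state 5

Analysis:
Allowed set {0,1,2,3,4}
Reachable = {0,3,4,5}
  0: ok
  3: ok
  4: ok
  5: VIOLATES
witness against invariant: b → 5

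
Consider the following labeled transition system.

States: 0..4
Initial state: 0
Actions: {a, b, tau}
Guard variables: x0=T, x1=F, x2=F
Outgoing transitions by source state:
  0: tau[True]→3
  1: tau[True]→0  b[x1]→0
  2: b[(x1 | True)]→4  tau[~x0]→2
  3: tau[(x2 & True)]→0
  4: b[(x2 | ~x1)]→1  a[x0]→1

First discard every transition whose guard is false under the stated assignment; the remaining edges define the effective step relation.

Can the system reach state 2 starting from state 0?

Answer: UNREACHABLE

Trace:
5 transition(s) survive guard evaluation.
depth 0: {0}
depth 1: {3}  now seen {0,3}
R = {0,3}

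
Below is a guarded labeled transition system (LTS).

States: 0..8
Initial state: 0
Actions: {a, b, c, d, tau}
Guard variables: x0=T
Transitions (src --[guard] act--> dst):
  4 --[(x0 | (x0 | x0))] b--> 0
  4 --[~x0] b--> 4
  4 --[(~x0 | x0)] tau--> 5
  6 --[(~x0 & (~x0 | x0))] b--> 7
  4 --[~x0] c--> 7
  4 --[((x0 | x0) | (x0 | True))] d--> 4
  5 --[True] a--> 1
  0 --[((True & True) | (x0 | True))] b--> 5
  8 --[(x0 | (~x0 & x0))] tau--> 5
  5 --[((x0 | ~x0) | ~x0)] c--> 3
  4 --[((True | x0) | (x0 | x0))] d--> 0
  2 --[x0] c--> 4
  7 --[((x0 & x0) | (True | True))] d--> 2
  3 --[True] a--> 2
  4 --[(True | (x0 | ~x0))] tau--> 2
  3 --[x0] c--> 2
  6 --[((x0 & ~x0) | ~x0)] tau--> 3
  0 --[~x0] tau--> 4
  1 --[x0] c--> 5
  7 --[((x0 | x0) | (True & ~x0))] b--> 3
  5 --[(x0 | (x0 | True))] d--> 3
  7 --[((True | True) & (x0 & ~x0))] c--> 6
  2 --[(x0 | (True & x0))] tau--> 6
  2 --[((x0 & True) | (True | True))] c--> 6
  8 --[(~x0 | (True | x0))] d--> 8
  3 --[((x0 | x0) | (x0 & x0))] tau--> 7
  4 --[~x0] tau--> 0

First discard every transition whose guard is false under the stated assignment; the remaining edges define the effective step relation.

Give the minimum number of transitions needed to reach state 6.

Answer: 4

Analysis:
Breadth-first toward 6:
  Layer 0: {0}
  Layer 1: {5}
  Layer 2: {1,3}
  Layer 3: {2,7}
  Layer 4: {4,6}
depth(6)=4, e.g. b·c·a·c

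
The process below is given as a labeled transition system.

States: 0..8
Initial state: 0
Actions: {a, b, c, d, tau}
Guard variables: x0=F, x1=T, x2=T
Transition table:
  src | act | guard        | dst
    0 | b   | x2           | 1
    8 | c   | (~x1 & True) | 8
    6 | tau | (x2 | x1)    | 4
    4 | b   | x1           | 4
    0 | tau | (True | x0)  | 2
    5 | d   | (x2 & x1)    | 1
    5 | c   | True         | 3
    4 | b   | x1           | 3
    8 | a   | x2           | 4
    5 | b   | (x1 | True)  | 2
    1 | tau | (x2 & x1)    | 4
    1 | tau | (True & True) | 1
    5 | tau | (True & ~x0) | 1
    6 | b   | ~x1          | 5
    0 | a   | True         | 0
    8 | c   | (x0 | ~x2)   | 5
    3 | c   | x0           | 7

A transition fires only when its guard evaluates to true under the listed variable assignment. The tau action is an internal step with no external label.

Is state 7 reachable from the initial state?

13 transition(s) survive guard evaluation.
Layer 0: {0}
Layer 1: {1,2}  now seen {0,1,2}
Layer 2: {4}  now seen {0,1,2,4}
Layer 3: {3}  now seen {0,1,2,3,4}
Reach set: {0,1,2,3,4}

Answer: UNREACHABLE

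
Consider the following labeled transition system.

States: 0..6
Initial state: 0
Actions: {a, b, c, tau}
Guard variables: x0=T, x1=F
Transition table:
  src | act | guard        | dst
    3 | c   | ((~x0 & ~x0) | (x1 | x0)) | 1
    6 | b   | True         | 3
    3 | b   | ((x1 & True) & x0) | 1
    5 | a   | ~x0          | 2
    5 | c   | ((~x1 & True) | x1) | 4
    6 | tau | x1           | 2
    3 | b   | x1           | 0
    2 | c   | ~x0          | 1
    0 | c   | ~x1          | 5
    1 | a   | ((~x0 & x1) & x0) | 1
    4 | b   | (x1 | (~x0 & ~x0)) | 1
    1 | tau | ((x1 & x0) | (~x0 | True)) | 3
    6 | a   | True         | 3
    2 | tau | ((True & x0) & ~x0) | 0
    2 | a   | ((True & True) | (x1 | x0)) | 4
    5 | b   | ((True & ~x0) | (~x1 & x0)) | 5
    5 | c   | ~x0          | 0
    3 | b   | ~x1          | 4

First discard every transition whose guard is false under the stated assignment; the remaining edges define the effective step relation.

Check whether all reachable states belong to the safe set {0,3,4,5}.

Safe = {0,3,4,5}
Reachable = {0,4,5}
  0: safe
  4: safe
  5: safe

Answer: INVARIANT HOLDS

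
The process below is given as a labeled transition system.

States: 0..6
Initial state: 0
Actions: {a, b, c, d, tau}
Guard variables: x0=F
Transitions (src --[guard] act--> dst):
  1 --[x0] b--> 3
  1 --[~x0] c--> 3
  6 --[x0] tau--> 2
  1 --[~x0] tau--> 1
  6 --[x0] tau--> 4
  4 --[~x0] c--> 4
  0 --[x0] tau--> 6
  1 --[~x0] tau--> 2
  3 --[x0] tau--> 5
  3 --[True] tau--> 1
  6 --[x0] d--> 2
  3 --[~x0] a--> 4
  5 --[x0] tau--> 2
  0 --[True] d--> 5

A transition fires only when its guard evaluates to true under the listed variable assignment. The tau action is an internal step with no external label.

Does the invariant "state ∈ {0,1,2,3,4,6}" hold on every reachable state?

Answer: INVARIANT VIOLATED at state 5

Working:
Allowed set {0,1,2,3,4,6}
Reachable = {0,5}
  0: safe
  5: ✗ unsafe
reach 5 via d — violates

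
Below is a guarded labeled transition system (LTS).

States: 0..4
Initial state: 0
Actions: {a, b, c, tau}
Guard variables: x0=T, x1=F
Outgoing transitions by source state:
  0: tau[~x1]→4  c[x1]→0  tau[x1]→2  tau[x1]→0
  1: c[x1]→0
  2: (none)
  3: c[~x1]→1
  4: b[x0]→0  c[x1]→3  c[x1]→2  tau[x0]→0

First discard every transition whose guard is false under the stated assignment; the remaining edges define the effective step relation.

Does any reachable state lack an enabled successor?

Answer: DEADLOCK-FREE

Working:
Reachable = {0,4}
  0: tau→4  [1 out]
  4: b→0  tau→0  [2 out]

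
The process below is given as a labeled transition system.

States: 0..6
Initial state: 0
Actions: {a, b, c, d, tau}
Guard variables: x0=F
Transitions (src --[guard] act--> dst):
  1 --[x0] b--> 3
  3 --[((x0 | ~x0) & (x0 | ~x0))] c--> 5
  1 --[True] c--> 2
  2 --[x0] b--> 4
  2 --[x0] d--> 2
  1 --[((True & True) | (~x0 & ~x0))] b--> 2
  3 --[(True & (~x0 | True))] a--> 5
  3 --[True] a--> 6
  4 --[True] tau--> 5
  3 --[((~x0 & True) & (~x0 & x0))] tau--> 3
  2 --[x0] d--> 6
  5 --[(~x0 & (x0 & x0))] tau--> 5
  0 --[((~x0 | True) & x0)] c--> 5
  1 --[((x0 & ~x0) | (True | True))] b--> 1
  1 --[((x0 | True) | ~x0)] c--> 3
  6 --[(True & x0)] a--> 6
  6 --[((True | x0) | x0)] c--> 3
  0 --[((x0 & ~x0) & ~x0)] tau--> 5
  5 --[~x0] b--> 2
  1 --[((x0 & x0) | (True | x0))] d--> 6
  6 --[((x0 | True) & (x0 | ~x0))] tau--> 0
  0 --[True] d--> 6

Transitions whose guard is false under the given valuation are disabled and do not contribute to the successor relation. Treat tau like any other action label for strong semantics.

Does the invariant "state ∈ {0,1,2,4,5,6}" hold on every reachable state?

Inv-set: {0,1,2,4,5,6}
Reach set: {0,2,3,5,6}
  0: ok
  2: ok
  3: outside
  5: ok
  6: ok
counterexample path to 3: d·c

Answer: INVARIANT VIOLATED at state 3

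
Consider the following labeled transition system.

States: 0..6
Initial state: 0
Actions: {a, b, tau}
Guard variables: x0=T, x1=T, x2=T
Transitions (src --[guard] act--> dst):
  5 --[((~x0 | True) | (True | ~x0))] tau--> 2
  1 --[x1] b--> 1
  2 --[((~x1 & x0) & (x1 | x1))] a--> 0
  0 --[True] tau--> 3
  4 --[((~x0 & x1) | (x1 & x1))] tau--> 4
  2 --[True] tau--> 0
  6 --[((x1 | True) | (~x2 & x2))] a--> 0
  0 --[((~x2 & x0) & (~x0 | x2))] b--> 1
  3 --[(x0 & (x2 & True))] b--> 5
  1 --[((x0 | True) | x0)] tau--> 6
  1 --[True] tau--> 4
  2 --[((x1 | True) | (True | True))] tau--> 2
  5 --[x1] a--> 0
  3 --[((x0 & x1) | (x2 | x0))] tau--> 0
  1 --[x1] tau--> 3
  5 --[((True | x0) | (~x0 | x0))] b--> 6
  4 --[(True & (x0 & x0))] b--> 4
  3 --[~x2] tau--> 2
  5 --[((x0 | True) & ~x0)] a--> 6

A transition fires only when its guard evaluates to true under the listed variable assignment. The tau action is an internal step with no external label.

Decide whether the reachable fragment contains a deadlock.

Answer: DEADLOCK-FREE

Analysis:
Reachable = {0,2,3,5,6}
  0: tau→3  [1 exit(s)]
  2: tau→0  tau→2  [2 exit(s)]
  3: b→5  tau→0  [2 exit(s)]
  5: a→0  b→6  tau→2  [3 exit(s)]
  6: a→0  [1 exit(s)]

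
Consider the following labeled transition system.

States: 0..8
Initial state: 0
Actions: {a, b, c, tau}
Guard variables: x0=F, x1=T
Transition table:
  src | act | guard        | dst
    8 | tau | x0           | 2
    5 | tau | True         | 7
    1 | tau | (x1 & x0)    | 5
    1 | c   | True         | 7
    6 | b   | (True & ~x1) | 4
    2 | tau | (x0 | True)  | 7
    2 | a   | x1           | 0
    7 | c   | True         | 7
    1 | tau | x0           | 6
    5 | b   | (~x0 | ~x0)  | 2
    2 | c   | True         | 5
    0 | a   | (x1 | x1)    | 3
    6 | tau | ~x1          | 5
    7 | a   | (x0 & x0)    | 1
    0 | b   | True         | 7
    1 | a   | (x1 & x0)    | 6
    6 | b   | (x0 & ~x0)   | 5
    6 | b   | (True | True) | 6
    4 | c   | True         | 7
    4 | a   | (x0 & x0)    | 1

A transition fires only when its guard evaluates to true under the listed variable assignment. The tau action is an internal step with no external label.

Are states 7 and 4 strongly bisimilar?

Answer: BISIMILAR

Trace:
Refine partition for ~:
  P[0] = {{0,1,2,3,4,5,6,7,8}}
  P[1] = {{0},{1,4,7},{2},{3,8},{5},{6}}
6 equivalence class(es) (converged in 2)
[7]={1,4,7}  [4]={1,4,7}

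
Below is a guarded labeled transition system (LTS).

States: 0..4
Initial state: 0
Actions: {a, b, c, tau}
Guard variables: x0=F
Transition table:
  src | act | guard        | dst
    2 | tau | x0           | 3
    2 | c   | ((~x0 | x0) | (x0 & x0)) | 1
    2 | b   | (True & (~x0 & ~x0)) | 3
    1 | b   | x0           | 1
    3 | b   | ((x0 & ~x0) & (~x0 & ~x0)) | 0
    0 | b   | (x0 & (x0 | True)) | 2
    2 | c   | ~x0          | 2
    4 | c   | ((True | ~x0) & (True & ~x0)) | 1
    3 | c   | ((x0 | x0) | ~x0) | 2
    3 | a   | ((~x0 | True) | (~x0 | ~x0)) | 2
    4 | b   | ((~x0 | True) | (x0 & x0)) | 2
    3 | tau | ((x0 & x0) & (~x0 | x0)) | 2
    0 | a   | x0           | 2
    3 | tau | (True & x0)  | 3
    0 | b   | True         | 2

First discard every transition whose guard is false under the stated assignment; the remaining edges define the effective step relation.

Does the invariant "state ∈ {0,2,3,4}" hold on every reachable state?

Answer: INVARIANT VIOLATED at state 1

Analysis:
Safe = {0,2,3,4}
Reachable = {0,1,2,3}
  0: safe
  1: ✗ unsafe
  2: safe
  3: safe
counterexample path to 1: b·c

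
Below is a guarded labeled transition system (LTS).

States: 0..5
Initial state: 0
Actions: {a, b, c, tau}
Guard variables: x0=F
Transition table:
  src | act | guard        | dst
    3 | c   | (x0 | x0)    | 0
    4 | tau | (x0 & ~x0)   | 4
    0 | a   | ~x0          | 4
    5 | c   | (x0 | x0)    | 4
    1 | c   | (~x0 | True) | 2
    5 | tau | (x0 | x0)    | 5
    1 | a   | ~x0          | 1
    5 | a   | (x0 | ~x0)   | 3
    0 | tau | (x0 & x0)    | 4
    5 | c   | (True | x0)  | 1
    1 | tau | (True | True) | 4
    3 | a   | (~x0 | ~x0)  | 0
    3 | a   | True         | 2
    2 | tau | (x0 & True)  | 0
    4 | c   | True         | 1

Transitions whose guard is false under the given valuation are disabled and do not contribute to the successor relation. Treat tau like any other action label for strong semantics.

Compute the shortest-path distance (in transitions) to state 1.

Answer: 2

Trace:
Layered search for 1:
  L0 = {0}
  L1 = {4}
  L2 = {1}
first hit 1 at d=2 via a·c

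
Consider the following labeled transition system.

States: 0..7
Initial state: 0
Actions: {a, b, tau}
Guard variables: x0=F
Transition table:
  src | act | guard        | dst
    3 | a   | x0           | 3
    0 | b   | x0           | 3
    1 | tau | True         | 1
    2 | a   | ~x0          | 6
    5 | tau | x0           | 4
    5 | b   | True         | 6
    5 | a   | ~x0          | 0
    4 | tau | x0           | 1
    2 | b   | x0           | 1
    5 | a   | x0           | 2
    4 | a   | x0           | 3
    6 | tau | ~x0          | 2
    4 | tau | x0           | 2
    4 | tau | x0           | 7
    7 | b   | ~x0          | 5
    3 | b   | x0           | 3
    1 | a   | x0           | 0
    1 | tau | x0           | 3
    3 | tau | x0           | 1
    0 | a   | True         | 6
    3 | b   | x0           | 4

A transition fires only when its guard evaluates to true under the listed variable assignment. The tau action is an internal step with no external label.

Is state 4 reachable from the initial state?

After dropping false guards: 7 live edges.
Layer 0: {0}
Layer 1: {6}  now seen {0,6}
Layer 2: {2}  now seen {0,2,6}
Reachable = {0,2,6}

Answer: UNREACHABLE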